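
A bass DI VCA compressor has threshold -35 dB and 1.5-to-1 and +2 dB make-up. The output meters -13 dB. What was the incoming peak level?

Remove make-up: -13 − 2 = -15 dB.
The compressed level sits -15 − (-35) = 20 dB over threshold.
Undo the ratio: input overshoot = 20 × 1.5 = 30 dB, giving input = -5 dB.

-5 dB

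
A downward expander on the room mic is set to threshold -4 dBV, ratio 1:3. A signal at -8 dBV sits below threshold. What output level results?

-16 dBV

Below threshold, a 1:3 expander applies gain = (3−1)×(T − x) of attenuation.
(3−1) × 4 = 8 dB, so output = -8 − 8 = -16 dBV.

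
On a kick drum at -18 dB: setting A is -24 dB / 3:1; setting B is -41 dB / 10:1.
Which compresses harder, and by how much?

A: GR = 6 − 6/3 = 4 dB.
B: GR = 23 − 23/10 = 20.7 dB.
B reduces 16.7 dB more.

B, by 16.7 dB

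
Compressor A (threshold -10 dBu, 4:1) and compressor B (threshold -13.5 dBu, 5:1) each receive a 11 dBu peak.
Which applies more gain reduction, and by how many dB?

A: 21 dB over, compressed to 5.25 dB over, so 15.75 dB of GR.
B: 24.5 dB over, compressed to 4.9 dB over, so 19.6 dB of GR.
B reduces 3.85 dB more.

B, by 3.85 dB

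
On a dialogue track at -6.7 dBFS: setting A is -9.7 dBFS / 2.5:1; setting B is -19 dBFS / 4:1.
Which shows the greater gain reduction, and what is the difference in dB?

A: GR = 3 − 3/2.5 = 1.8 dB.
B: GR = 12.3 − 12.3/4 = 9.225 dB.
Difference: 7.425 dB in favour of B.

B, by 7.425 dB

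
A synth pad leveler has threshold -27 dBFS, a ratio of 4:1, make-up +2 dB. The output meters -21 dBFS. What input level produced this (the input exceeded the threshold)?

Before make-up, the level was -21 − 2 = -23 dBFS.
Post-compression overshoot = -23 − (-27) = 4 dB.
Input overshoot = R × output overshoot = 16 dB → input = -27 + 16 = -11 dBFS.

-11 dBFS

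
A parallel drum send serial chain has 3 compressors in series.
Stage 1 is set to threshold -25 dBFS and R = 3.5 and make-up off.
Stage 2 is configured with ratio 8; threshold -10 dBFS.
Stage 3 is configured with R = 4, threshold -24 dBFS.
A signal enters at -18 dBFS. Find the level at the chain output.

-23.75 dBFS

Stage 1: 7 dB above -25 dBFS, reduced 3.5:1 to 2 dB above → -23 dBFS.
Stage 2: -23 dBFS ≤ -10 dBFS, so stage 2 doesn't engage; output -23 dBFS.
Stage 3: overshoot 1 dB → 1/4 = 0.25 dB → -23.75 dBFS.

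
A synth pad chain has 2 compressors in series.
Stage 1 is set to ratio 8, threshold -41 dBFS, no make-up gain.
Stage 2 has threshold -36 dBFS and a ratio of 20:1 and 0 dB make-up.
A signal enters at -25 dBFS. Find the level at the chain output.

-39 dBFS

Stage 1: 16 dB above -41 dBFS, reduced 8:1 to 2 dB above → -39 dBFS.
Stage 2: -39 dBFS ≤ -36 dBFS, so stage 2 doesn't engage; output -39 dBFS.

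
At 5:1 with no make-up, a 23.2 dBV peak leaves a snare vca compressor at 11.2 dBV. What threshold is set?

8.2 dBV

Let T be the threshold. Output overshoot = (input overshoot)/R, so 11.2 − T = (23.2 − T)/5.
5·(11.2 − T) = 23.2 − T → 4·T = 56 − 23.2 = 32.8.
T = 32.8/4 = 8.2 dBV.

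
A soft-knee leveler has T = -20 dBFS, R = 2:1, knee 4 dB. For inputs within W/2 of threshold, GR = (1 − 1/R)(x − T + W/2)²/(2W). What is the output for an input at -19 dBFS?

x − T + W/2 = -19 − (-20) + 2 = 3.
GR = (1 − 1/2) × 3² / 8 = 0.5 × 9 / 8 = 0.5625 dB.
Output = -19 − 0.5625 = -19.5625 dBFS.

-19.5625 dBFS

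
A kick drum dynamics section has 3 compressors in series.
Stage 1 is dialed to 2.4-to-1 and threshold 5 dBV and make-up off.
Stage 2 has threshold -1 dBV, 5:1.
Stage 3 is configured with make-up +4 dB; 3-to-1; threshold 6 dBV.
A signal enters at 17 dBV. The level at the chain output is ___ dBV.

5.2 dBV

Stage 1: 17 dBV is 12 dB over 5 dBV; at 2.4:1 that becomes 5 dB over, giving 10 dBV.
Stage 2: 10 dBV is 11 dB over -1 dBV; at 5:1 that becomes 2.2 dB over, giving 1.2 dBV.
Stage 3: below threshold (1.2 ≤ 6); passes unchanged; make-up brings it to 5.2 dBV.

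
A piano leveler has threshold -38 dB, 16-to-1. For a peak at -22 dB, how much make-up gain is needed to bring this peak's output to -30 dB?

Without make-up, output = threshold + overshoot/16 = -38 + 1 = -37 dB.
Gap to target: 7 dB.

7 dB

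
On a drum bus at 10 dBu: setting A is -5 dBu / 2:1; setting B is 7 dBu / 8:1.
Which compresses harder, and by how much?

A, by 4.875 dB

A: GR = 15 − 15/2 = 7.5 dB.
B: GR = 3 − 3/8 = 2.625 dB.
A applies 4.875 dB more gain reduction.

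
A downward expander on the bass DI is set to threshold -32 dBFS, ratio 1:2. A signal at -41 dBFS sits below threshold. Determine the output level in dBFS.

-50 dBFS

Undershoot = (-32) − (-41) = 9 dB.
At 1:2, that expands to 18 dB under threshold.
Output = -32 − 18 = -50 dBFS.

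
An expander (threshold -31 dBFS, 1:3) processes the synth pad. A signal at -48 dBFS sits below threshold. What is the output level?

The input is 17 dB below the -31 dBFS threshold.
A 1:3 expander multiplies undershoot by 3: 17 × 3 = 51 dB below threshold.
Output = -31 − 51 = -82 dBFS.

-82 dBFS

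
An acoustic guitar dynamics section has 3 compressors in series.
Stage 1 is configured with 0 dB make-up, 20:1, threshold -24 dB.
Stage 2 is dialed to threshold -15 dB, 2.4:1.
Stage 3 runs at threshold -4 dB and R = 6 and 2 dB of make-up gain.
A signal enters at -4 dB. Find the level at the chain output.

-21 dB

Stage 1: -4 dB is 20 dB over -24 dB; at 20:1 that becomes 1 dB over, giving -23 dB.
Stage 2: below threshold (-23 ≤ -15); passes unchanged; output -23 dB.
Stage 3: -23 dB is at or below the -4 dB threshold — no compression; make-up brings it to -21 dB.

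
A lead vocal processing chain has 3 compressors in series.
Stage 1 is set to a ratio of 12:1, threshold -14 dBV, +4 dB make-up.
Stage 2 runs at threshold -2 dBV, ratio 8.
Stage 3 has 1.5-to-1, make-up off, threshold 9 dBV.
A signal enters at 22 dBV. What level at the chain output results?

-7 dBV

Stage 1: 22 dBV is 36 dB over -14 dBV; at 12:1 that becomes 3 dB over, giving -11 dBV; +4 dB make-up → -7 dBV.
Stage 2: -7 dBV ≤ -2 dBV, so stage 2 doesn't engage; output -7 dBV.
Stage 3: -7 dBV is at or below the 9 dBV threshold — no compression; output -7 dBV.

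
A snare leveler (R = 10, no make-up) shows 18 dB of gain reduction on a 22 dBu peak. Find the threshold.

Let T be the threshold. Output overshoot = (input overshoot)/R, so 4 − T = (22 − T)/10.
10·(4 − T) = 22 − T → 9·T = 40 − 22 = 18.
T = 18/9 = 2 dBu.

2 dBu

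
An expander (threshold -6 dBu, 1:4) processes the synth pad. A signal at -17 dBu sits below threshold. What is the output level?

-50 dBu

Below threshold, a 1:4 expander applies gain = (4−1)×(T − x) of attenuation.
(4−1) × 11 = 33 dB, so output = -17 − 33 = -50 dBu.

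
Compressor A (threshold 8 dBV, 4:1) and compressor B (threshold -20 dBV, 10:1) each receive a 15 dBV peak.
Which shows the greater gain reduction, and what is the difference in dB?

B, by 26.25 dB

A: GR = 7 − 7/4 = 5.25 dB.
B: GR = 35 − 35/10 = 31.5 dB.
Difference: 26.25 dB in favour of B.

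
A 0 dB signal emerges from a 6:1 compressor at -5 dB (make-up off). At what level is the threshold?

-6 dB

Gain reduction = 0 − (-5) = 5 dB; output overshoot = GR / (R − 1) = 5 / 5 = 1 dB.
Threshold = output − output overshoot = -5 − 1 = -6 dB.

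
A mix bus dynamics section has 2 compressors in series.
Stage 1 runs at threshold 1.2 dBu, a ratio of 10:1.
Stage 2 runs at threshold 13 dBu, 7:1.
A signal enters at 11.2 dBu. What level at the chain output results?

2.2 dBu

Stage 1: 11.2 dBu is 10 dB over 1.2 dBu; at 10:1 that becomes 1 dB over, giving 2.2 dBu.
Stage 2: 2.2 dBu is at or below the 13 dBu threshold — no compression; output 2.2 dBu.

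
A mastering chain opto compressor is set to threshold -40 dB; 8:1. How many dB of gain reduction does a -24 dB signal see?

14 dB

Overshoot = -24 − (-40) = 16 dB.
At 8:1, output sits 16/8 = 2 dB above threshold.
So the signal is attenuated by 16 − 2 = 14 dB.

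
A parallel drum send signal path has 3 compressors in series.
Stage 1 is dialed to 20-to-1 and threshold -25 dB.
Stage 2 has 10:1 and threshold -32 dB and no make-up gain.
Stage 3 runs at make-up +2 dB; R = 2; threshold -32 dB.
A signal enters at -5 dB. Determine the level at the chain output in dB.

Stage 1: 20 dB above -25 dB, reduced 20:1 to 1 dB above → -24 dB.
Stage 2: 8 dB above -32 dB, reduced 10:1 to 0.8 dB above → -31.2 dB.
Stage 3: -31.2 dB is 0.8 dB over -32 dB; at 2:1 that becomes 0.4 dB over, giving -31.6 dB; +2 dB make-up → -29.6 dB.

-29.6 dB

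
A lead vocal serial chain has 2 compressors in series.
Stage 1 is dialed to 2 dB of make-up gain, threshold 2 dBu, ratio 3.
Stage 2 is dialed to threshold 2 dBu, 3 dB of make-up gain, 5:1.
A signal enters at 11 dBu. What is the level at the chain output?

Stage 1: 9 dB above 2 dBu, reduced 3:1 to 3 dB above → 5 dBu; +2 dB make-up → 7 dBu.
Stage 2: 7 dBu is 5 dB over 2 dBu; at 5:1 that becomes 1 dB over, giving 3 dBu; +3 dB make-up → 6 dBu.

6 dBu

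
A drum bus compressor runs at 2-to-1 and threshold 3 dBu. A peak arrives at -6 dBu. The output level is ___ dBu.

-6 dBu is 9 dB below the 3 dBu threshold, so no gain reduction is applied.
Output = input = -6 dBu.

-6 dBu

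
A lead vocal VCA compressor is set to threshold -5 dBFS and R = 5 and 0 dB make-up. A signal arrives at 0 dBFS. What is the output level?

Overshoot: 0 − (-5) = 5 dB.
The 5 dB excess becomes 1 dB after 5:1 reduction.
So the level is -5 + 1 = -4 dBFS.

-4 dBFS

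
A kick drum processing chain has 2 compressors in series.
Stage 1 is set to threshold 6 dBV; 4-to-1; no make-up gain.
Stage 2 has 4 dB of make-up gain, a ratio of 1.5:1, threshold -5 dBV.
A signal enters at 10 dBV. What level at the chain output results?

Stage 1: 4 dB above 6 dBV, reduced 4:1 to 1 dB above → 7 dBV.
Stage 2: 12 dB above -5 dBV, reduced 1.5:1 to 8 dB above → 3 dBV; +4 dB make-up → 7 dBV.

7 dBV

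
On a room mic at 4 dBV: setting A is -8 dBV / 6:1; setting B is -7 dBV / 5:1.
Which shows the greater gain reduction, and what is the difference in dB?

A, by 1.2 dB

A: 12 dB over, compressed to 2 dB over, so 10 dB of GR.
B: 11 dB over, compressed to 2.2 dB over, so 8.8 dB of GR.
Difference: 1.2 dB in favour of A.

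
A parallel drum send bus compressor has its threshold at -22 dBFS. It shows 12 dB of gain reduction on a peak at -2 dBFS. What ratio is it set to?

2.5:1

Input overshoot = -2 − (-22) = 20 dB.
Output overshoot = 20 − 12 = 8 dB.
Ratio = input overshoot / output overshoot = 20 / 8 = 2.5.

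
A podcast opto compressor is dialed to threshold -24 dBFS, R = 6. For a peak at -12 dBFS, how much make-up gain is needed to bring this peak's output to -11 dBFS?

11 dB

The peak compresses to -24 + 12/6 = -22 dBFS.
To reach -11 dBFS requires -11 − (-22) = 11 dB of make-up.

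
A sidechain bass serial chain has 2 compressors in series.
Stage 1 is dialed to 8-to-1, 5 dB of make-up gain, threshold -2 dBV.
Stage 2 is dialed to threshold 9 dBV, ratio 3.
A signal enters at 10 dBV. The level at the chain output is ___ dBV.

4.5 dBV

Stage 1: overshoot 12 dB → 12/8 = 1.5 dB → -0.5 dBV; +5 dB make-up → 4.5 dBV.
Stage 2: below threshold (4.5 ≤ 9); passes unchanged; output 4.5 dBV.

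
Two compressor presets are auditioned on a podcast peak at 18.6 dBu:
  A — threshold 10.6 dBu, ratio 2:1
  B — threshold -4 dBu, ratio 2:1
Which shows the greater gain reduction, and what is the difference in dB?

A: GR = 8 − 8/2 = 4 dB.
B: GR = 22.6 − 22.6/2 = 11.3 dB.
Difference: 7.3 dB in favour of B.

B, by 7.3 dB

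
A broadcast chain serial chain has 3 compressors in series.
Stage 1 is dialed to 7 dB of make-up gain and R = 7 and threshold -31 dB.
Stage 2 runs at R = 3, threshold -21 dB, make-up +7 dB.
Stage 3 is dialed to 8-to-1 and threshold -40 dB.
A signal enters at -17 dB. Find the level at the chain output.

Stage 1: 14 dB above -31 dB, reduced 7:1 to 2 dB above → -29 dB; +7 dB make-up → -22 dB.
Stage 2: below threshold (-22 ≤ -21); passes unchanged; make-up brings it to -15 dB.
Stage 3: overshoot 25 dB → 25/8 = 3.125 dB → -36.875 dB.

-36.875 dB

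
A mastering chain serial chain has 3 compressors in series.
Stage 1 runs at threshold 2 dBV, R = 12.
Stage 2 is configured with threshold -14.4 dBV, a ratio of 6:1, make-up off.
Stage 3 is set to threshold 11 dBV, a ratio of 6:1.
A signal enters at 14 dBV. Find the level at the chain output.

-11.5 dBV

Stage 1: overshoot 12 dB → 12/12 = 1 dB → 3 dBV.
Stage 2: 17.4 dB above -14.4 dBV, reduced 6:1 to 2.9 dB above → -11.5 dBV.
Stage 3: below threshold (-11.5 ≤ 11); passes unchanged; output -11.5 dBV.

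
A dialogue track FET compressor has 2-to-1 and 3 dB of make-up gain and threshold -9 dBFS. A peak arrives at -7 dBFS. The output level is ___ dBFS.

The input is 2 dB above the -9 dBFS threshold.
At 2:1 the overshoot is divided by 2, leaving 1 dB above threshold.
Output = -9 + 1 = -8 dBFS; make-up adds 3 dB, giving -5 dBFS.

-5 dBFS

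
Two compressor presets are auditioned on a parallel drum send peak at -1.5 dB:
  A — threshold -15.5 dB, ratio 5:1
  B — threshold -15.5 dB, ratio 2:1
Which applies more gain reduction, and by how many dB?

A, by 4.2 dB

A: GR = 14 − 14/5 = 11.2 dB.
B: GR = 14 − 14/2 = 7 dB.
A reduces 4.2 dB more.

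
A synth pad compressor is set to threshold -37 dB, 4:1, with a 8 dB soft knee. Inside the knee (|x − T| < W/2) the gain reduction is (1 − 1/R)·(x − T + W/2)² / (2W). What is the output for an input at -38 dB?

-38.421875 dB

x − T + W/2 = -38 − (-37) + 4 = 3.
GR = (1 − 1/4) × 3² / 16 = 0.75 × 9 / 16 = 0.421875 dB.
Output = -38 − 0.421875 = -38.421875 dB.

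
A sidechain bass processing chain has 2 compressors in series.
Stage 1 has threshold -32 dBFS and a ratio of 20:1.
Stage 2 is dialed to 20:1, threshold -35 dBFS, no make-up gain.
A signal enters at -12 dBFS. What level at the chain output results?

Stage 1: overshoot 20 dB → 20/20 = 1 dB → -31 dBFS.
Stage 2: -31 dBFS is 4 dB over -35 dBFS; at 20:1 that becomes 0.2 dB over, giving -34.8 dBFS.

-34.8 dBFS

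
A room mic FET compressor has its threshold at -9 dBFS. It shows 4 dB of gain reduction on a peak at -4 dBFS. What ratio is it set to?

5:1

Input overshoot = -4 − (-9) = 5 dB.
Output overshoot = 5 − 4 = 1 dB.
Ratio = input overshoot / output overshoot = 5 / 1 = 5.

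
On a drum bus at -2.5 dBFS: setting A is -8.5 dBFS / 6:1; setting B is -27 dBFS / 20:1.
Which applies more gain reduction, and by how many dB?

A: overshoot 6 dB → output overshoot 1 dB → GR 5 dB.
B: overshoot 24.5 dB → output overshoot 1.225 dB → GR 23.275 dB.
Difference: 18.275 dB in favour of B.

B, by 18.275 dB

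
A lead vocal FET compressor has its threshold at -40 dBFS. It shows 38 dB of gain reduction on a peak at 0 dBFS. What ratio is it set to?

Input overshoot = 0 − (-40) = 40 dB.
Output overshoot = 40 − 38 = 2 dB.
Ratio = input overshoot / output overshoot = 40 / 2 = 20.

20:1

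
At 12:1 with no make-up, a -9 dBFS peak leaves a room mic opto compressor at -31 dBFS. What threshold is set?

Gain reduction = -9 − (-31) = 22 dB; output overshoot = GR / (R − 1) = 22 / 11 = 2 dB.
Threshold = output − output overshoot = -31 − 2 = -33 dBFS.

-33 dBFS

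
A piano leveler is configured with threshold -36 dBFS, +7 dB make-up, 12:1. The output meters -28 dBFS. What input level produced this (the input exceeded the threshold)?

-24 dBFS

Before make-up, the level was -28 − 7 = -35 dBFS.
That's 1 dB above the -36 dBFS threshold.
Undo the ratio: input overshoot = 1 × 12 = 12 dB, giving input = -24 dBFS.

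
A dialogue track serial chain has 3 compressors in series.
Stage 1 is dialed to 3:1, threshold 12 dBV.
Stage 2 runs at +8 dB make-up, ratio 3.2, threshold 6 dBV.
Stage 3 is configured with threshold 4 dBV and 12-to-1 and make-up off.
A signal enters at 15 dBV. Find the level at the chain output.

Stage 1: overshoot 3 dB → 3/3 = 1 dB → 13 dBV.
Stage 2: 13 dBV is 7 dB over 6 dBV; at 3.2:1 that becomes 2.1875 dB over, giving 8.1875 dBV; +8 dB make-up → 16.1875 dBV.
Stage 3: overshoot 12.1875 dB → 12.1875/12 = 1.015625 dB → 5.015625 dBV.

5.015625 dBV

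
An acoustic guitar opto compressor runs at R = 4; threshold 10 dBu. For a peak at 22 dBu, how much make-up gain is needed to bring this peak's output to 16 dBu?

3 dB

Without make-up, output = threshold + overshoot/4 = 10 + 3 = 13 dBu.
Gap to target: 3 dB.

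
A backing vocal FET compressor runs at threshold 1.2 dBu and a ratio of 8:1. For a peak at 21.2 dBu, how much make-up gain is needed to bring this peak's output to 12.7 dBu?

9 dB

The peak compresses to 1.2 + 20/8 = 3.7 dBu.
To reach 12.7 dBu requires 12.7 − 3.7 = 9 dB of make-up.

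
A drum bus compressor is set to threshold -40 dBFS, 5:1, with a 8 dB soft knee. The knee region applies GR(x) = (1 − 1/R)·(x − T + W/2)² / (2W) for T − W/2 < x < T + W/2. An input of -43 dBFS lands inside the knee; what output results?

-43.05 dBFS

x − T + W/2 = -43 − (-40) + 4 = 1.
GR = (1 − 1/5) × 1² / 16 = 0.8 × 1 / 16 = 0.05 dB.
Output = -43 − 0.05 = -43.05 dBFS.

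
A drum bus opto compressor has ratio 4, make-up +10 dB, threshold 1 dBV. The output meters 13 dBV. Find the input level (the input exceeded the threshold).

Remove make-up: 13 − 10 = 3 dBV.
That's 2 dB above the 1 dBV threshold.
Input overshoot = R × output overshoot = 8 dB → input = 1 + 8 = 9 dBV.

9 dBV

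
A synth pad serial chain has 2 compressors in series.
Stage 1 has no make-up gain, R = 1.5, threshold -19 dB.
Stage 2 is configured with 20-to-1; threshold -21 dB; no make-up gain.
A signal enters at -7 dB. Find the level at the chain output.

Stage 1: overshoot 12 dB → 12/1.5 = 8 dB → -11 dB.
Stage 2: -11 dB is 10 dB over -21 dB; at 20:1 that becomes 0.5 dB over, giving -20.5 dB.

-20.5 dB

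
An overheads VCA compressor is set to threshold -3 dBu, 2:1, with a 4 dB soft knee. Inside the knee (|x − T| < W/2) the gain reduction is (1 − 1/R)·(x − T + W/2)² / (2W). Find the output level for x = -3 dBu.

-3.25 dBu

x − T + W/2 = -3 − (-3) + 2 = 2.
GR = (1 − 1/2) × 2² / 8 = 0.5 × 4 / 8 = 0.25 dB.
Output = -3 − 0.25 = -3.25 dBu.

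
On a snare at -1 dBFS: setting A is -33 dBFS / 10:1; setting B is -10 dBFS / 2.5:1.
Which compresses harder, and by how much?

A: GR = 32 − 32/10 = 28.8 dB.
B: GR = 9 − 9/2.5 = 5.4 dB.
Difference: 23.4 dB in favour of A.

A, by 23.4 dB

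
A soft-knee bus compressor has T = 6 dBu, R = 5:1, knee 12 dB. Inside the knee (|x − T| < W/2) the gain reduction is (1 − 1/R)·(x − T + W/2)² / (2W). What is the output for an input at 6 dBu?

x − T + W/2 = 6 − 6 + 6 = 6.
GR = (1 − 1/5) × 6² / 24 = 0.8 × 36 / 24 = 1.2 dB.
Output = 6 − 1.2 = 4.8 dBu.

4.8 dBu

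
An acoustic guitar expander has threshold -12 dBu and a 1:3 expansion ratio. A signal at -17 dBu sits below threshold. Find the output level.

Below threshold, a 1:3 expander applies gain = (3−1)×(T − x) of attenuation.
(3−1) × 5 = 10 dB, so output = -17 − 10 = -27 dBu.

-27 dBu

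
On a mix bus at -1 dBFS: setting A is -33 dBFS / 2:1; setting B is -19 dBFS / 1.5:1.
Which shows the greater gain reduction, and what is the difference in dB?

A: GR = 32 − 32/2 = 16 dB.
B: GR = 18 − 18/1.5 = 6 dB.
A applies 10 dB more gain reduction.

A, by 10 dB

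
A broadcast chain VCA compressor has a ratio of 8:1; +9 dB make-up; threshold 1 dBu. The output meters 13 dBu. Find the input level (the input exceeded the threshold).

Before make-up, the level was 13 − 9 = 4 dBu.
The compressed level sits 4 − 1 = 3 dB over threshold.
Input overshoot = R × output overshoot = 24 dB → input = 1 + 24 = 25 dBu.

25 dBu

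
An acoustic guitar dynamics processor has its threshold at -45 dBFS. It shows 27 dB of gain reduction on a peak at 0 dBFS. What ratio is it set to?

Input overshoot = 0 − (-45) = 45 dB.
Output overshoot = 45 − 27 = 18 dB.
Ratio = input overshoot / output overshoot = 45 / 18 = 2.5.

2.5:1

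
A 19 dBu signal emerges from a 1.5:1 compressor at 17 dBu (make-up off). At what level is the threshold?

Gain reduction = 19 − 17 = 2 dB; output overshoot = GR / (R − 1) = 2 / 0.5 = 4 dB.
Threshold = output − output overshoot = 17 − 4 = 13 dBu.

13 dBu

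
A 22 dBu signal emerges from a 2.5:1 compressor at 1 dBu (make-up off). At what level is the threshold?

-13 dBu

Input is 35 dB above T (since output overshoot × R = input overshoot: (1 − T)·2.5 = 22 − T gives T = -13 dBu).
Check: -13 + (22 − (-13))/2.5 = -13 + 14 = 1 dBu. ✓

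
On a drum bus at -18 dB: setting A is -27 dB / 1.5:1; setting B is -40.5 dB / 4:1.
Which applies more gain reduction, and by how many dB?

B, by 13.875 dB

A: 9 dB over, compressed to 6 dB over, so 3 dB of GR.
B: 22.5 dB over, compressed to 5.625 dB over, so 16.875 dB of GR.
Difference: 13.875 dB in favour of B.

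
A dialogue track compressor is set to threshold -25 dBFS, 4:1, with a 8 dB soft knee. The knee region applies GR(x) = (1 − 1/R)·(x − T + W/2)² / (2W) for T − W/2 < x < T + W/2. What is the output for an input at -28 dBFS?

x − T + W/2 = -28 − (-25) + 4 = 1.
GR = (1 − 1/4) × 1² / 16 = 0.75 × 1 / 16 = 0.046875 dB.
Output = -28 − 0.046875 = -28.046875 dBFS.

-28.046875 dBFS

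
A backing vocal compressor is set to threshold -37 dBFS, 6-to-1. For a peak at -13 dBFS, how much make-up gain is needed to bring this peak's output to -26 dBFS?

Overshoot 24 dB → 24/6 = 4 dB after compression, so the compressed level is -37 + 4 = -33 dBFS.
Make-up = target − compressed = -26 − (-33) = 7 dB.

7 dB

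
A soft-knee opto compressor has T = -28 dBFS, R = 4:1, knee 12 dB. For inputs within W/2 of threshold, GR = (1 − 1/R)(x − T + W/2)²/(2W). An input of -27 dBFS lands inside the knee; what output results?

-28.53125 dBFS

x − T + W/2 = -27 − (-28) + 6 = 7.
GR = (1 − 1/4) × 7² / 24 = 0.75 × 49 / 24 = 1.53125 dB.
Output = -27 − 1.53125 = -28.53125 dBFS.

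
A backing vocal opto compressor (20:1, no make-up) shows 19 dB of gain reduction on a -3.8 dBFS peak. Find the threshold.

Input is 20 dB above T (since output overshoot × R = input overshoot: (-22.8 − T)·20 = -3.8 − T gives T = -23.8 dBFS).
Check: -23.8 + (-3.8 − (-23.8))/20 = -23.8 + 1 = -22.8 dBFS. ✓

-23.8 dBFS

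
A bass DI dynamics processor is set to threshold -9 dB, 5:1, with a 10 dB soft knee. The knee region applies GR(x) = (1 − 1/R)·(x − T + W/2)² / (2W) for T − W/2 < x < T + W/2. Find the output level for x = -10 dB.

-10.64 dB

x − T + W/2 = -10 − (-9) + 5 = 4.
GR = (1 − 1/5) × 4² / 20 = 0.8 × 16 / 20 = 0.64 dB.
Output = -10 − 0.64 = -10.64 dB.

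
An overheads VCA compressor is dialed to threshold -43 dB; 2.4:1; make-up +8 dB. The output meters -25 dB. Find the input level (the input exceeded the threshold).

-19 dB

Remove make-up: -25 − 8 = -33 dB.
The compressed level sits -33 − (-43) = 10 dB over threshold.
Undo the ratio: input overshoot = 10 × 2.4 = 24 dB, giving input = -19 dB.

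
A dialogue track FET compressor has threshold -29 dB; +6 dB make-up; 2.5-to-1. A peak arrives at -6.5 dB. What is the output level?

-14 dB

-6.5 dB sits 22.5 dB over threshold.
2.5:1 compression reduces that to 22.5/2.5 = 9 dB over.
That puts the output at -20 dB; make-up adds 6 dB, giving -14 dB.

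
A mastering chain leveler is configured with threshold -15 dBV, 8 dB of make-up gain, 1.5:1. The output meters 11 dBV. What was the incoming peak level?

Remove make-up: 11 − 8 = 3 dBV.
That's 18 dB above the -15 dBV threshold.
Before 1.5:1 compression the overshoot was 18 × 1.5 = 27 dB, so input = -15 + 27 = 12 dBV.

12 dBV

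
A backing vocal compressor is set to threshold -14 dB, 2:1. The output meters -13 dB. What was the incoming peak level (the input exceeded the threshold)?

-12 dB

The compressed level sits -13 − (-14) = 1 dB over threshold.
Input overshoot = R × output overshoot = 2 dB → input = -14 + 2 = -12 dB.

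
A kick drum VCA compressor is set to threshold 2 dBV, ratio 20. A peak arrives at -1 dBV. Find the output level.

-1 dBV

-1 dBV is 3 dB below the 2 dBV threshold, so no gain reduction is applied.
Output = input = -1 dBV.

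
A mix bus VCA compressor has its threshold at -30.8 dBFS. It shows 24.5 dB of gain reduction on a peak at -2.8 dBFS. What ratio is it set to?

Input overshoot = -2.8 − (-30.8) = 28 dB.
Output overshoot = 28 − 24.5 = 3.5 dB.
Ratio = input overshoot / output overshoot = 28 / 3.5 = 8.

8:1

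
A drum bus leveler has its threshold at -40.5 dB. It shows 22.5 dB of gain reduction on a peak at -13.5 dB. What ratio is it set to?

6:1

Input overshoot = -13.5 − (-40.5) = 27 dB.
Output overshoot = 27 − 22.5 = 4.5 dB.
Ratio = input overshoot / output overshoot = 27 / 4.5 = 6.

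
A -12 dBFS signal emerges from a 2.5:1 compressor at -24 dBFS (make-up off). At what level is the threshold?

-32 dBFS

Input is 20 dB above T (since output overshoot × R = input overshoot: (-24 − T)·2.5 = -12 − T gives T = -32 dBFS).
Check: -32 + (-12 − (-32))/2.5 = -32 + 8 = -24 dBFS. ✓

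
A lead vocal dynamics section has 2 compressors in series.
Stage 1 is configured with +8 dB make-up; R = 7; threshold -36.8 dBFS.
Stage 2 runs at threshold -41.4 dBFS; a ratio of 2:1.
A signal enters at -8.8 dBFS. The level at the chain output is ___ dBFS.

-33.1 dBFS

Stage 1: 28 dB above -36.8 dBFS, reduced 7:1 to 4 dB above → -32.8 dBFS; +8 dB make-up → -24.8 dBFS.
Stage 2: -24.8 dBFS is 16.6 dB over -41.4 dBFS; at 2:1 that becomes 8.3 dB over, giving -33.1 dBFS.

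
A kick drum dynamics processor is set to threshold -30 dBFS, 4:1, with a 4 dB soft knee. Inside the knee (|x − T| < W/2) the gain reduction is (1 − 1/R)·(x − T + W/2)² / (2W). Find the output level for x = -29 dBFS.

-29.84375 dBFS

x − T + W/2 = -29 − (-30) + 2 = 3.
GR = (1 − 1/4) × 3² / 8 = 0.75 × 9 / 8 = 0.84375 dB.
Output = -29 − 0.84375 = -29.84375 dBFS.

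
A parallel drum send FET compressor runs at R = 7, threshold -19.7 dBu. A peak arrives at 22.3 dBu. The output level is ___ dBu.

Overshoot: 22.3 − (-19.7) = 42 dB.
The 42 dB excess becomes 6 dB after 7:1 reduction.
So the level is -19.7 + 6 = -13.7 dBu.

-13.7 dBu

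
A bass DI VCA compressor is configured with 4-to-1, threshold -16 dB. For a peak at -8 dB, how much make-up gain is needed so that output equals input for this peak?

Without make-up, output = threshold + overshoot/4 = -16 + 2 = -14 dB.
Gap to target: 6 dB.

6 dB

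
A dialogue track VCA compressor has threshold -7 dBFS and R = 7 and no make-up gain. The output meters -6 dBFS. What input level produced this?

0 dBFS

Post-compression overshoot = -6 − (-7) = 1 dB.
Undo the ratio: input overshoot = 1 × 7 = 7 dB, giving input = 0 dBFS.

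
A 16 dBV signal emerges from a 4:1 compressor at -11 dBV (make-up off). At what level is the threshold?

Input is 36 dB above T (since output overshoot × R = input overshoot: (-11 − T)·4 = 16 − T gives T = -20 dBV).
Check: -20 + (16 − (-20))/4 = -20 + 9 = -11 dBV. ✓

-20 dBV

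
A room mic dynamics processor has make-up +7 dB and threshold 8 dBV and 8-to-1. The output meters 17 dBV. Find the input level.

Remove make-up: 17 − 7 = 10 dBV.
That's 2 dB above the 8 dBV threshold.
Before 8:1 compression the overshoot was 2 × 8 = 16 dB, so input = 8 + 16 = 24 dBV.

24 dBV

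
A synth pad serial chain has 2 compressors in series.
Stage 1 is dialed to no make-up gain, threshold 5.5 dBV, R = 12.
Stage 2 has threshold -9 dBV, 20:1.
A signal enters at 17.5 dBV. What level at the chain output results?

-8.225 dBV

Stage 1: 12 dB above 5.5 dBV, reduced 12:1 to 1 dB above → 6.5 dBV.
Stage 2: 15.5 dB above -9 dBV, reduced 20:1 to 0.775 dB above → -8.225 dBV.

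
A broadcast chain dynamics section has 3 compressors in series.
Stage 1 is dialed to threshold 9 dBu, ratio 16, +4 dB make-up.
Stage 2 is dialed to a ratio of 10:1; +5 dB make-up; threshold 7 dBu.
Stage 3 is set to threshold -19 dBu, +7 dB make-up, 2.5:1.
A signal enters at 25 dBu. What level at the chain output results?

Stage 1: 25 dBu is 16 dB over 9 dBu; at 16:1 that becomes 1 dB over, giving 10 dBu; +4 dB make-up → 14 dBu.
Stage 2: 14 dBu is 7 dB over 7 dBu; at 10:1 that becomes 0.7 dB over, giving 7.7 dBu; +5 dB make-up → 12.7 dBu.
Stage 3: 31.7 dB above -19 dBu, reduced 2.5:1 to 12.68 dB above → -6.32 dBu; +7 dB make-up → 0.68 dBu.

0.68 dBu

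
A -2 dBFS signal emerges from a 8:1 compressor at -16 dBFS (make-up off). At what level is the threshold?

Input is 16 dB above T (since output overshoot × R = input overshoot: (-16 − T)·8 = -2 − T gives T = -18 dBFS).
Check: -18 + (-2 − (-18))/8 = -18 + 2 = -16 dBFS. ✓

-18 dBFS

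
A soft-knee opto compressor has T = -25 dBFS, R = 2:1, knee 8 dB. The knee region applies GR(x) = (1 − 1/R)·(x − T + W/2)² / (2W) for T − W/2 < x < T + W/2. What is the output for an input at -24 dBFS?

x − T + W/2 = -24 − (-25) + 4 = 5.
GR = (1 − 1/2) × 5² / 16 = 0.5 × 25 / 16 = 0.78125 dB.
Output = -24 − 0.78125 = -24.78125 dBFS.

-24.78125 dBFS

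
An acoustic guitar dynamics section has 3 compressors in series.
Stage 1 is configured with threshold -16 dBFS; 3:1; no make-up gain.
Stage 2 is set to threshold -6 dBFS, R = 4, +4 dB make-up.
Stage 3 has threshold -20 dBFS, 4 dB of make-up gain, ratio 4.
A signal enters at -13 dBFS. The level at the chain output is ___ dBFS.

Stage 1: overshoot 3 dB → 3/3 = 1 dB → -15 dBFS.
Stage 2: below threshold (-15 ≤ -6); passes unchanged; make-up brings it to -11 dBFS.
Stage 3: overshoot 9 dB → 9/4 = 2.25 dB → -17.75 dBFS; +4 dB make-up → -13.75 dBFS.

-13.75 dBFS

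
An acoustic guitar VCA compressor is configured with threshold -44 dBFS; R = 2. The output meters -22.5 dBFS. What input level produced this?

Post-compression overshoot = -22.5 − (-44) = 21.5 dB.
Before 2:1 compression the overshoot was 21.5 × 2 = 43 dB, so input = -44 + 43 = -1 dBFS.

-1 dBFS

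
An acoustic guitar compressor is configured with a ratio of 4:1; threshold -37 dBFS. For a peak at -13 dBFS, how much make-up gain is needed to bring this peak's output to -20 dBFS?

The peak compresses to -37 + 24/4 = -31 dBFS.
To reach -20 dBFS requires -20 − (-31) = 11 dB of make-up.

11 dB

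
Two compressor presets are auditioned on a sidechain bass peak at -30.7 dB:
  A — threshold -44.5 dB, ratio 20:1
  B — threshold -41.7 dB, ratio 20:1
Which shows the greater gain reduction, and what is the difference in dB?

A, by 2.66 dB

A: GR = 13.8 − 13.8/20 = 13.11 dB.
B: GR = 11 − 11/20 = 10.45 dB.
A reduces 2.66 dB more.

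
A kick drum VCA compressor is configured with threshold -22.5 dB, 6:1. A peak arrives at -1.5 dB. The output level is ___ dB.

-19 dB

The input is 21 dB above the -22.5 dB threshold.
6:1 compression reduces that to 21/6 = 3.5 dB over.
So the level is -22.5 + 3.5 = -19 dB.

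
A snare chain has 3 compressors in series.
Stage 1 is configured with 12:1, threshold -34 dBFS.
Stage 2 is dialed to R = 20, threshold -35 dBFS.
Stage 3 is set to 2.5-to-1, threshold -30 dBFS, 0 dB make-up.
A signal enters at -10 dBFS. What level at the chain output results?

-34.85 dBFS

Stage 1: 24 dB above -34 dBFS, reduced 12:1 to 2 dB above → -32 dBFS.
Stage 2: 3 dB above -35 dBFS, reduced 20:1 to 0.15 dB above → -34.85 dBFS.
Stage 3: -34.85 dBFS ≤ -30 dBFS, so stage 3 doesn't engage; output -34.85 dBFS.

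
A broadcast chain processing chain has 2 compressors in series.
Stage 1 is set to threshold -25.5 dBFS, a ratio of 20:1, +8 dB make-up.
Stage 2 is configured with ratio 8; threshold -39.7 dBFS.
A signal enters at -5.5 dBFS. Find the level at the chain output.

Stage 1: overshoot 20 dB → 20/20 = 1 dB → -24.5 dBFS; +8 dB make-up → -16.5 dBFS.
Stage 2: overshoot 23.2 dB → 23.2/8 = 2.9 dB → -36.8 dBFS.

-36.8 dBFS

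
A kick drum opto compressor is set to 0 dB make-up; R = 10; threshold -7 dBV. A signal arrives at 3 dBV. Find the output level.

-6 dBV

The input is 10 dB above the -7 dBV threshold.
At 10:1 the overshoot is divided by 10, leaving 1 dB above threshold.
So the level is -7 + 1 = -6 dBV.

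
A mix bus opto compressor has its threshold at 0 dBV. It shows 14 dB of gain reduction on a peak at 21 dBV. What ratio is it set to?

3:1

Input overshoot = 21 − 0 = 21 dB.
Output overshoot = 21 − 14 = 7 dB.
Ratio = input overshoot / output overshoot = 21 / 7 = 3.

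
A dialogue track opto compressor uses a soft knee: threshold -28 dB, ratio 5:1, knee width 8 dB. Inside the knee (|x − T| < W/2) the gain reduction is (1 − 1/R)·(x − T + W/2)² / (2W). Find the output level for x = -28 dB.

x − T + W/2 = -28 − (-28) + 4 = 4.
GR = (1 − 1/5) × 4² / 16 = 0.8 × 16 / 16 = 0.8 dB.
Output = -28 − 0.8 = -28.8 dB.

-28.8 dB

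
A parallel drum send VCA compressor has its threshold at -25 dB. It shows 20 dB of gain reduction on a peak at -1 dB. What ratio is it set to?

6:1

Input overshoot = -1 − (-25) = 24 dB.
Output overshoot = 24 − 20 = 4 dB.
Ratio = input overshoot / output overshoot = 24 / 4 = 6.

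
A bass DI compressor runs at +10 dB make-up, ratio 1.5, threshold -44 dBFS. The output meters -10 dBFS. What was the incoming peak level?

Stripping the +10 dB make-up gives -20 dBFS at the gain stage.
That's 24 dB above the -44 dBFS threshold.
Before 1.5:1 compression the overshoot was 24 × 1.5 = 36 dB, so input = -44 + 36 = -8 dBFS.

-8 dBFS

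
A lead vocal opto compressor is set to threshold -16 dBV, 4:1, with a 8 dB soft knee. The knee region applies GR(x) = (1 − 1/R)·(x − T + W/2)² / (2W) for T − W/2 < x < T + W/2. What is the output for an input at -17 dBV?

-17.421875 dBV

x − T + W/2 = -17 − (-16) + 4 = 3.
GR = (1 − 1/4) × 3² / 16 = 0.75 × 9 / 16 = 0.421875 dB.
Output = -17 − 0.421875 = -17.421875 dBV.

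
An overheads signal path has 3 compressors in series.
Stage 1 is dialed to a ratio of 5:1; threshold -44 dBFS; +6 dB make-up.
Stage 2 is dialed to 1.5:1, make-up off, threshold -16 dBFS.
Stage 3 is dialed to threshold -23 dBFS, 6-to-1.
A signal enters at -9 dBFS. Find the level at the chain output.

-31 dBFS

Stage 1: -9 dBFS is 35 dB over -44 dBFS; at 5:1 that becomes 7 dB over, giving -37 dBFS; +6 dB make-up → -31 dBFS.
Stage 2: -31 dBFS is at or below the -16 dBFS threshold — no compression; output -31 dBFS.
Stage 3: -31 dBFS ≤ -23 dBFS, so stage 3 doesn't engage; output -31 dBFS.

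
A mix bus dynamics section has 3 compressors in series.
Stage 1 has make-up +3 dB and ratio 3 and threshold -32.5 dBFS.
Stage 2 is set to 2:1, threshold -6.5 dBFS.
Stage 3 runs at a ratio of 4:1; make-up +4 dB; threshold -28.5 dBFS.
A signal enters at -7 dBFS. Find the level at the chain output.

-22.625 dBFS

Stage 1: -7 dBFS is 25.5 dB over -32.5 dBFS; at 3:1 that becomes 8.5 dB over, giving -24 dBFS; +3 dB make-up → -21 dBFS.
Stage 2: below threshold (-21 ≤ -6.5); passes unchanged; output -21 dBFS.
Stage 3: 7.5 dB above -28.5 dBFS, reduced 4:1 to 1.875 dB above → -26.625 dBFS; +4 dB make-up → -22.625 dBFS.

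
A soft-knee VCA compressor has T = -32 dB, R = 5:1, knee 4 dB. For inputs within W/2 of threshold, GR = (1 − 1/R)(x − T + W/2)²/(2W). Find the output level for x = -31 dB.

x − T + W/2 = -31 − (-32) + 2 = 3.
GR = (1 − 1/5) × 3² / 8 = 0.8 × 9 / 8 = 0.9 dB.
Output = -31 − 0.9 = -31.9 dB.

-31.9 dB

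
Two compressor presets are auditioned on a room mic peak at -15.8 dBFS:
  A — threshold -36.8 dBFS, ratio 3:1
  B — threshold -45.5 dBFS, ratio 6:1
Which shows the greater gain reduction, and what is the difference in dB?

B, by 10.75 dB

A: 21 dB over, compressed to 7 dB over, so 14 dB of GR.
B: 29.7 dB over, compressed to 4.95 dB over, so 24.75 dB of GR.
B applies 10.75 dB more gain reduction.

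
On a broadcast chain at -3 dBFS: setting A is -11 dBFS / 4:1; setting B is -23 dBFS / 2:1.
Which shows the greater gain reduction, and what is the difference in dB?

B, by 4 dB

A: overshoot 8 dB → output overshoot 2 dB → GR 6 dB.
B: overshoot 20 dB → output overshoot 10 dB → GR 10 dB.
B applies 4 dB more gain reduction.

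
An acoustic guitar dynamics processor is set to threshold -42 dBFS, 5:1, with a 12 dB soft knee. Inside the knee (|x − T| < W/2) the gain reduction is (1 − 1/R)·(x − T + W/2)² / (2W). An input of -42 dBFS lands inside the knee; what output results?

x − T + W/2 = -42 − (-42) + 6 = 6.
GR = (1 − 1/5) × 6² / 24 = 0.8 × 36 / 24 = 1.2 dB.
Output = -42 − 1.2 = -43.2 dBFS.

-43.2 dBFS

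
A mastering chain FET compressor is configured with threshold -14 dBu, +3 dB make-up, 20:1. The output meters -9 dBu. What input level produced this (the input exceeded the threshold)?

Remove make-up: -9 − 3 = -12 dBu.
That's 2 dB above the -14 dBu threshold.
Undo the ratio: input overshoot = 2 × 20 = 40 dB, giving input = 26 dBu.

26 dBu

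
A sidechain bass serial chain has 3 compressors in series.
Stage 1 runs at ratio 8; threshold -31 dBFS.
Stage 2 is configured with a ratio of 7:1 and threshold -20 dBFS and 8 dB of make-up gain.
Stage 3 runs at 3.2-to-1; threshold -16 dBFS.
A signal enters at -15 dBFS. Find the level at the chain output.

Stage 1: overshoot 16 dB → 16/8 = 2 dB → -29 dBFS.
Stage 2: -29 dBFS ≤ -20 dBFS, so stage 2 doesn't engage; make-up brings it to -21 dBFS.
Stage 3: -21 dBFS ≤ -16 dBFS, so stage 3 doesn't engage; output -21 dBFS.

-21 dBFS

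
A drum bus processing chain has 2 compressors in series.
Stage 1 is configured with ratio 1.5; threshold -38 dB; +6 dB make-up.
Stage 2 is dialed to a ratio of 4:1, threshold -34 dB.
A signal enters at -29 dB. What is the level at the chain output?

Stage 1: -29 dB is 9 dB over -38 dB; at 1.5:1 that becomes 6 dB over, giving -32 dB; +6 dB make-up → -26 dB.
Stage 2: 8 dB above -34 dB, reduced 4:1 to 2 dB above → -32 dB.

-32 dB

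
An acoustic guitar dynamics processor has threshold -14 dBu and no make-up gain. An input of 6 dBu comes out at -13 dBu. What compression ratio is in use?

Input overshoot = 6 − (-14) = 20 dB; output overshoot = -13 − (-14) = 1 dB.
Ratio = 20 / 1 = 20.

20:1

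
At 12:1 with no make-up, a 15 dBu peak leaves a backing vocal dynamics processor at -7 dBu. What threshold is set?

Gain reduction = 15 − (-7) = 22 dB; output overshoot = GR / (R − 1) = 22 / 11 = 2 dB.
Threshold = output − output overshoot = -7 − 2 = -9 dBu.

-9 dBu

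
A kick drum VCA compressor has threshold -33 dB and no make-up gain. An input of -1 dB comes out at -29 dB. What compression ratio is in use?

Input overshoot = -1 − (-33) = 32 dB; output overshoot = -29 − (-33) = 4 dB.
Ratio = 32 / 4 = 8.

8:1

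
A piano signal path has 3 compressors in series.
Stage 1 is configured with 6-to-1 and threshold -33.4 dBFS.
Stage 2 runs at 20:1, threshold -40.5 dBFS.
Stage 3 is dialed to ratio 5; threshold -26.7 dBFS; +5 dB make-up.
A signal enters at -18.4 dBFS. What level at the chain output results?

-35.02 dBFS

Stage 1: 15 dB above -33.4 dBFS, reduced 6:1 to 2.5 dB above → -30.9 dBFS.
Stage 2: -30.9 dBFS is 9.6 dB over -40.5 dBFS; at 20:1 that becomes 0.48 dB over, giving -40.02 dBFS.
Stage 3: -40.02 dBFS is at or below the -26.7 dBFS threshold — no compression; make-up brings it to -35.02 dBFS.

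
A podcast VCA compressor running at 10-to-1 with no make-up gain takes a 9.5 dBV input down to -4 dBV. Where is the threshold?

Input is 15 dB above T (since output overshoot × R = input overshoot: (-4 − T)·10 = 9.5 − T gives T = -5.5 dBV).
Check: -5.5 + (9.5 − (-5.5))/10 = -5.5 + 1.5 = -4 dBV. ✓

-5.5 dBV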